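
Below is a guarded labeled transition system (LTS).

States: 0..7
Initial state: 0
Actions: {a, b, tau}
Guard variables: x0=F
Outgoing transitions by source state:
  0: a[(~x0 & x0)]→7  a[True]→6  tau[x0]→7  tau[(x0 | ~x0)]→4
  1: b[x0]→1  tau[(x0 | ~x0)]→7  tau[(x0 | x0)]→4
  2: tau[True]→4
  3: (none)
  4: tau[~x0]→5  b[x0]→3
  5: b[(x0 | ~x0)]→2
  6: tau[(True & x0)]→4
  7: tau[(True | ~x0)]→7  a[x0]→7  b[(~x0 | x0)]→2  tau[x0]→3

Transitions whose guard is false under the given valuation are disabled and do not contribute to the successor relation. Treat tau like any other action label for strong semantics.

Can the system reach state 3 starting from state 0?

Answer: UNREACHABLE

Working:
Guard filter leaves 8 enabled edge(s).
Layer 0: {0}
Layer 1: {4,6}  cumulative {0,4,6}
Layer 2: {5}  cumulative {0,4,5,6}
Layer 3: {2}  cumulative {0,2,4,5,6}
R = {0,2,4,5,6}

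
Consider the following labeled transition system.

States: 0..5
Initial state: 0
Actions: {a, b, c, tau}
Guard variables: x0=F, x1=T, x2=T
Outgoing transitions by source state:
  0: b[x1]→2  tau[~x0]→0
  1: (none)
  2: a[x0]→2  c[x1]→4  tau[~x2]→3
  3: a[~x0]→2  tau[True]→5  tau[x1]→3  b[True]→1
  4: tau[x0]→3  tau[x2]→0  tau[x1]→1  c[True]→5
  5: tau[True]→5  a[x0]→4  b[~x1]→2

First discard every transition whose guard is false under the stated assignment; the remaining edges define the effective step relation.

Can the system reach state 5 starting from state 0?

After dropping false guards: 11 live edges.
depth 0: {0}
depth 1: {2}  cumulative {0,2}
depth 2: {4}  cumulative {0,2,4}
depth 3: {1,5}  cumulative {0,1,2,4,5}
Reachable = {0,1,2,4,5}
witness 5: b·c·c

Answer: REACHABLE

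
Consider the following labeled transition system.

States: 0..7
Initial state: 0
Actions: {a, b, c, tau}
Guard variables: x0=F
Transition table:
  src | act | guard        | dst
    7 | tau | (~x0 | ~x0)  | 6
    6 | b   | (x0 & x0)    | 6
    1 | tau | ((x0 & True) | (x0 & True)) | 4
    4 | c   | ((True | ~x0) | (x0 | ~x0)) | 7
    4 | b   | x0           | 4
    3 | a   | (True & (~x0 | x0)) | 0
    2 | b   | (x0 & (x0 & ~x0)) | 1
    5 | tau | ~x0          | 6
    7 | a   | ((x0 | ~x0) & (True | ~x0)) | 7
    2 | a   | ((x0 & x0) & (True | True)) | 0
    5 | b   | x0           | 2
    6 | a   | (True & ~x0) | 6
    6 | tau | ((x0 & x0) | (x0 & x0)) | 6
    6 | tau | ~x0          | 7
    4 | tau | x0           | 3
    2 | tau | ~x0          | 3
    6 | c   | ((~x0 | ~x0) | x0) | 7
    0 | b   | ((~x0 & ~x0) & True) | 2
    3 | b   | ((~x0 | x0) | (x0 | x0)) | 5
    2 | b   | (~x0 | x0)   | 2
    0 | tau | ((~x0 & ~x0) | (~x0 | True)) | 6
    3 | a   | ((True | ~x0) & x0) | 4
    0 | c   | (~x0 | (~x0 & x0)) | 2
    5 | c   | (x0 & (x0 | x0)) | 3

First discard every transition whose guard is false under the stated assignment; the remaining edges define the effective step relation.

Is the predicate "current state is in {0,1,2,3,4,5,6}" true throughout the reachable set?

Allowed set {0,1,2,3,4,5,6}
Reach set: {0,2,3,5,6,7}
  0: ok
  2: ok
  3: ok
  5: ok
  6: ok
  7: VIOLATES
reach 7 via tau·tau — violates

Answer: INVARIANT VIOLATED at state 7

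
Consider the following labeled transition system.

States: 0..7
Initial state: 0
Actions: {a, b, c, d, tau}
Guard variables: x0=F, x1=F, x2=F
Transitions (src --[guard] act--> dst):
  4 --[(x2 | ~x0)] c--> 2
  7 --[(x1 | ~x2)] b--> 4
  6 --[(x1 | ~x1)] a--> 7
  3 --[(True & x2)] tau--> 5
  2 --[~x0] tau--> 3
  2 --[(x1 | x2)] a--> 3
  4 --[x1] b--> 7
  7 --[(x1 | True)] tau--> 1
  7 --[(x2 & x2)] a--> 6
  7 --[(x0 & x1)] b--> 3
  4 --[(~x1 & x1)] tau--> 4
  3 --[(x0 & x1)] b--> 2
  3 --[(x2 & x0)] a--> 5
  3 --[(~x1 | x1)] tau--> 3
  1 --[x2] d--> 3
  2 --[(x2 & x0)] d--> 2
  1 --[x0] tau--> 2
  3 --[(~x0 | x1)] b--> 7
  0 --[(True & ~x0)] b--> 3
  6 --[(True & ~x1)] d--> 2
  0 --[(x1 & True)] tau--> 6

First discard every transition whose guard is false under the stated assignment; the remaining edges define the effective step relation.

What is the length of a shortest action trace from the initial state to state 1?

BFS to 1:
  Layer 0: {0}
  Layer 1: {3}
  Layer 2: {7}
  Layer 3: {1,4}
depth(1)=3, e.g. b·b·tau

Answer: 3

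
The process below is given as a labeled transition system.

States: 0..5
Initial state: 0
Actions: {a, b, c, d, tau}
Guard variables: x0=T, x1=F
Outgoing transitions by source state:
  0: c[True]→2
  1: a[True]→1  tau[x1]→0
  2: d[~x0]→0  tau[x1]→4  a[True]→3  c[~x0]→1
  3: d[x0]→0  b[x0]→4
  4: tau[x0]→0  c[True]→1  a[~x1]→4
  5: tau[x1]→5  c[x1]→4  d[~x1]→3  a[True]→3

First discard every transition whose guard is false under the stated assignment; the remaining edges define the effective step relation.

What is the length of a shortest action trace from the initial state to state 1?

BFS to 1:
  Layer 0: {0}
  Layer 1: {2}
  Layer 2: {3}
  Layer 3: {4}
  Layer 4: {1}
depth(1)=4, e.g. c·a·b·c

Answer: 4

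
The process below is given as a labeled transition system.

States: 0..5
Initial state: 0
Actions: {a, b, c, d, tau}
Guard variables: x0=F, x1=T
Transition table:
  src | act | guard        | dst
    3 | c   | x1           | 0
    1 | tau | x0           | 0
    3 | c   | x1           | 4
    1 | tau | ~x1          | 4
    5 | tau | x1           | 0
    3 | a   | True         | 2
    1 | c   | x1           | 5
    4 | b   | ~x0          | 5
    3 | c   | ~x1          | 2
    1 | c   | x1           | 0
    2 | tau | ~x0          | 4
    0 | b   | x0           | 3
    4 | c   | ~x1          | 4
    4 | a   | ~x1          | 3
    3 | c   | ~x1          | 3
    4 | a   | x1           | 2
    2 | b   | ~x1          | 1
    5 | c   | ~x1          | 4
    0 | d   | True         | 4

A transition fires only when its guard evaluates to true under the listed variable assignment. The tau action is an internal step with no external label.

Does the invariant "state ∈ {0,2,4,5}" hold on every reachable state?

Answer: INVARIANT HOLDS

Trace:
Allowed set {0,2,4,5}
Reach set: {0,2,4,5}
  0: safe
  2: safe
  4: safe
  5: safe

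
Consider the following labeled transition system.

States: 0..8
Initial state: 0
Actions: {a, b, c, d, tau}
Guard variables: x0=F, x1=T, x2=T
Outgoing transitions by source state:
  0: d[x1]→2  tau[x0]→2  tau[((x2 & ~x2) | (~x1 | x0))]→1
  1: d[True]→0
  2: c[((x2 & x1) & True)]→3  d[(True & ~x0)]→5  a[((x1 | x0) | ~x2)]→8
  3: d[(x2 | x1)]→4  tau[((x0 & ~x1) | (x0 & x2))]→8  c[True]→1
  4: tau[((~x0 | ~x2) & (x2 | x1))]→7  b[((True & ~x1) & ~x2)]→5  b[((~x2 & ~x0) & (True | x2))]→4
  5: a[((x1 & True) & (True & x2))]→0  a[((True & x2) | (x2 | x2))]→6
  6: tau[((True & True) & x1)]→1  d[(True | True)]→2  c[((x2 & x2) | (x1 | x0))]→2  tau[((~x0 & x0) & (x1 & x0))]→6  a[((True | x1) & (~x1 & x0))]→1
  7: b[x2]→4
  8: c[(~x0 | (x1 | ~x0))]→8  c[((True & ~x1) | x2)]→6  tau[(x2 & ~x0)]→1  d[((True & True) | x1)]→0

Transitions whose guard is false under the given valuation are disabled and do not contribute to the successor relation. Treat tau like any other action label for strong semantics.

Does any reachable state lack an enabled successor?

Reach set: {0,1,2,3,4,5,6,7,8}
  0: d→2  [deg 1]
  1: d→0  [deg 1]
  2: a→8  c→3  d→5  [deg 3]
  3: c→1  d→4  [deg 2]
  4: tau→7  [deg 1]
  5: a→0  a→6  [deg 2]
  6: c→2  d→2  tau→1  [deg 3]
  7: b→4  [deg 1]
  8: c→6  c→8  d→0  tau→1  [deg 4]

Answer: DEADLOCK-FREE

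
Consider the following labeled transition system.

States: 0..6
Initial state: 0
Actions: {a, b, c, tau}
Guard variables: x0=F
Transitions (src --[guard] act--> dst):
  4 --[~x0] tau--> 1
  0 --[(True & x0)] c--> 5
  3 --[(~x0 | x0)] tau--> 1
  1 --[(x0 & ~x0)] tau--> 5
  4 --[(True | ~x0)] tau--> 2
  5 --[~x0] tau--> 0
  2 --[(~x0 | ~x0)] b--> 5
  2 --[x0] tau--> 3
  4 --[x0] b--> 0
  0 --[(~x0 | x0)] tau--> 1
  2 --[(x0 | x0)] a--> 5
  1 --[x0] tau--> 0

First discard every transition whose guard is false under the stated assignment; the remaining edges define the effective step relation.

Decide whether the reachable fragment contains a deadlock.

Answer: DEADLOCK at state 1

Working:
Reach set: {0,1}
  0: tau→1  [1 exit(s)]
  1: ∅  [no exit]
witness 1: tau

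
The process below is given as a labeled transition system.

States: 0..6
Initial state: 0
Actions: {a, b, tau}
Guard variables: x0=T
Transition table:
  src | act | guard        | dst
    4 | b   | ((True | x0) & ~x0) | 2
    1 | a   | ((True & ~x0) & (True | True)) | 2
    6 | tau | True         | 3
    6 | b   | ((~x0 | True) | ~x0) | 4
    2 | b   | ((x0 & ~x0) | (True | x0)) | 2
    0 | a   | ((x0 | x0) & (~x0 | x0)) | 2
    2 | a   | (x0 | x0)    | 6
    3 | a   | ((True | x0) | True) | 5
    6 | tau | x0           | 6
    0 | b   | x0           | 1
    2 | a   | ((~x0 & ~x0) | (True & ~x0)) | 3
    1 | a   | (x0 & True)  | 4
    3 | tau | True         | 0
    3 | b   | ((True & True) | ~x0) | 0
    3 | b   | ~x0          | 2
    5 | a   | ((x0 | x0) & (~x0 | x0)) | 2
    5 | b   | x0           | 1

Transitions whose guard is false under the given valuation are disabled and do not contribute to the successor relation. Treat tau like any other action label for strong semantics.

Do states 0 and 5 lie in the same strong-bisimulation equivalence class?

Bisimulation quotient by refinement:
  P[0] = {{0,1,2,3,4,5,6}}
  P[1] = {{0,2,5},{1},{3},{4},{6}}
  P[2] = {{0,5},{1},{2},{3},{4},{6}}
stable after 3 split(s): 6 block(s)
[0]={0,5}  [5]={0,5}

Answer: BISIMILAR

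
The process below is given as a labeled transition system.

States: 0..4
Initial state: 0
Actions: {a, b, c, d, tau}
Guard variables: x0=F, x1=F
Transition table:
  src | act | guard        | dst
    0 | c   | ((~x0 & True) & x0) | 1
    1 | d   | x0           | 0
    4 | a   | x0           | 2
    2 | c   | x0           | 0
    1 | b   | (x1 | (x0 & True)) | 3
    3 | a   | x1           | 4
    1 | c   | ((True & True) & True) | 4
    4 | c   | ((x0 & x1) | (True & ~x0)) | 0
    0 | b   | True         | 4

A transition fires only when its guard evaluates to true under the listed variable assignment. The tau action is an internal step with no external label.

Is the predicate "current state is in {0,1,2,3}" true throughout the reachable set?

Inv-set: {0,1,2,3}
Reachable = {0,4}
  0: safe
  4: ✗ unsafe
witness against invariant: b → 4

Answer: INVARIANT VIOLATED at state 4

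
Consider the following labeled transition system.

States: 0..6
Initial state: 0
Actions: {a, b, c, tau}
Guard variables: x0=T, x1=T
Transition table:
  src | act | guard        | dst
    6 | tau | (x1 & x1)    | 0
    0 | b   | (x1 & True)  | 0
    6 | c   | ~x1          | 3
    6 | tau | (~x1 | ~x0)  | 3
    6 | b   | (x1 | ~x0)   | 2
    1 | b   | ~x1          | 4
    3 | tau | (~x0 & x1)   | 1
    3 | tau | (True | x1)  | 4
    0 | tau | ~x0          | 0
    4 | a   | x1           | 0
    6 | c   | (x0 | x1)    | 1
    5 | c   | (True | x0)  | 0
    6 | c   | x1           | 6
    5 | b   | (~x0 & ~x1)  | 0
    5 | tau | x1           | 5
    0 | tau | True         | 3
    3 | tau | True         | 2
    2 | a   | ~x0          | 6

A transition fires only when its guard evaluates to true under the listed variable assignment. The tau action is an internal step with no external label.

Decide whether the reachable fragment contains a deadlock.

Answer: DEADLOCK at state 2

Trace:
Reach set: {0,2,3,4}
  0: b→0  tau→3  [deg 2]
  2: ∅  [STUCK]
  3: tau→2  tau→4  [deg 2]
  4: a→0  [deg 1]
trace reaching 2: tau·tau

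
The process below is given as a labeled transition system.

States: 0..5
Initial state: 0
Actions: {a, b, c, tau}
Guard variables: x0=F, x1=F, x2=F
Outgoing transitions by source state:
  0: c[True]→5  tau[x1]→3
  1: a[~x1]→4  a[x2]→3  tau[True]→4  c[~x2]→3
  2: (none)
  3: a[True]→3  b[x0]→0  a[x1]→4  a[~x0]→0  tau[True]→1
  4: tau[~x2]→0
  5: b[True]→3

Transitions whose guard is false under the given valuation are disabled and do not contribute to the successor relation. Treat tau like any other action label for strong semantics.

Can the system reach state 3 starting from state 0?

Answer: REACHABLE

Trace:
9 transition(s) survive guard evaluation.
depth 0: {0}
depth 1: {5}  now seen {0,5}
depth 2: {3}  now seen {0,3,5}
depth 3: {1}  now seen {0,1,3,5}
depth 4: {4}  now seen {0,1,3,4,5}
R = {0,1,3,4,5}
Path to 3: c·b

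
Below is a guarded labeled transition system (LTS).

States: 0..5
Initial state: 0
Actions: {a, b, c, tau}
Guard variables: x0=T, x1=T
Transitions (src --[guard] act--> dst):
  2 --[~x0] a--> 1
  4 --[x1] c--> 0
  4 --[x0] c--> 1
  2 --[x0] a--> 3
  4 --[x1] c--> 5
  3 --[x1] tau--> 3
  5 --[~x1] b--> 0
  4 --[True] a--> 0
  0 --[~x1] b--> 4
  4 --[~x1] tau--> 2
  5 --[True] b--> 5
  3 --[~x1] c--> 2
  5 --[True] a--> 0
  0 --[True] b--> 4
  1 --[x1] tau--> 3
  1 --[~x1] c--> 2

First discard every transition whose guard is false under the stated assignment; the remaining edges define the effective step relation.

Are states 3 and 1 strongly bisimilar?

Compute ~ classes (split until stable):
  round 0: {{0,1,2,3,4,5}}
  round 1: {{0},{1,3},{2},{4},{5}}
Fixed point at round 2; 5 class(es).
3∈{1,3}, 1∈{1,3}

Answer: BISIMILAR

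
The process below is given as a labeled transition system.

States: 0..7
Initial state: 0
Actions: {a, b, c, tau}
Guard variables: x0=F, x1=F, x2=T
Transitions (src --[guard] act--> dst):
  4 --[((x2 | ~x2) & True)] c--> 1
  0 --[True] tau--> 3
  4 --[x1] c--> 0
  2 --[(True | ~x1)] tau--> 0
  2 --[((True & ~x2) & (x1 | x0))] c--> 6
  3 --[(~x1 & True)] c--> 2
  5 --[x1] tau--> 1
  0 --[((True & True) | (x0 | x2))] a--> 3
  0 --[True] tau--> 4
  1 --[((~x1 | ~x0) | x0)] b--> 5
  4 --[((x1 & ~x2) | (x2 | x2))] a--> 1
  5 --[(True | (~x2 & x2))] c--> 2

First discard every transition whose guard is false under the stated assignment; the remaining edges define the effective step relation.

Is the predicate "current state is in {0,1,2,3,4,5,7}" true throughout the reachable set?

Allowed set {0,1,2,3,4,5,7}
R = {0,1,2,3,4,5}
  0: ok
  1: ok
  2: ok
  3: ok
  4: ok
  5: ok

Answer: INVARIANT HOLDS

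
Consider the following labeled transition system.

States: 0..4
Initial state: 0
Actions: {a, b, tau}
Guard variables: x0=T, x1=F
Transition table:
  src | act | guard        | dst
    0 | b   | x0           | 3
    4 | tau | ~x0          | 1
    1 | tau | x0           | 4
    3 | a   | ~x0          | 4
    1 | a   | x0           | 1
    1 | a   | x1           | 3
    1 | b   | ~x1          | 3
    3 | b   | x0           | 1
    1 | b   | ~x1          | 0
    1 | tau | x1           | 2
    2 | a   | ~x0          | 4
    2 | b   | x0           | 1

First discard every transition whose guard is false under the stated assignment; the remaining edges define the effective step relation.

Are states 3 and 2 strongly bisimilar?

Answer: BISIMILAR

Analysis:
Bisimulation quotient by refinement:
  P[0] = {{0,1,2,3,4}}
  P[1] = {{0,2,3},{1},{4}}
  P[2] = {{0},{1},{2,3},{4}}
4 equivalence class(es) (converged in 3)
[3]={2,3}  [2]={2,3}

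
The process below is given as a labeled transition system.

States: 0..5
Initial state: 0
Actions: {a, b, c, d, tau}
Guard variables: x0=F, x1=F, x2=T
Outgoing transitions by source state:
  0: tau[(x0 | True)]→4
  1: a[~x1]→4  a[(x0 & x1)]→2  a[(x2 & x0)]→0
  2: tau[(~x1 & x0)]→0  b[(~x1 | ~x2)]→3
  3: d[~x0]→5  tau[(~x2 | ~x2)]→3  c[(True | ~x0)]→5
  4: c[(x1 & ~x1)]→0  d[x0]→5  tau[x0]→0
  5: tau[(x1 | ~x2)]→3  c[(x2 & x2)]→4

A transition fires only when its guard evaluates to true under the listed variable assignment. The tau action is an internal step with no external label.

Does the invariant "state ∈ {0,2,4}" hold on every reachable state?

Answer: INVARIANT HOLDS

Trace:
Allowed set {0,2,4}
R = {0,4}
  0: ok
  4: ok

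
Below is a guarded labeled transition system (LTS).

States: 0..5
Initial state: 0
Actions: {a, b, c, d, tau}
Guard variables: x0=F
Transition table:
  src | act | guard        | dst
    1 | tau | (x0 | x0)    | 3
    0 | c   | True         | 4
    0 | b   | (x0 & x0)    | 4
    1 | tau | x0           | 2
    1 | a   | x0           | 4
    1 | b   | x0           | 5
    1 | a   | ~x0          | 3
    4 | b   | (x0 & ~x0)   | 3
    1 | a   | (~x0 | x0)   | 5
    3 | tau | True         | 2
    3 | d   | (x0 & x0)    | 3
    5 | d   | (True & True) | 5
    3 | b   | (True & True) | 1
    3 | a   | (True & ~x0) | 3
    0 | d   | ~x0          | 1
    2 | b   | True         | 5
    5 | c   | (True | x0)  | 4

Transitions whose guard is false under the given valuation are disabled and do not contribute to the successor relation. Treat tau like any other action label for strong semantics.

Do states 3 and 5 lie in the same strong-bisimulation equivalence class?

Compute ~ classes (split until stable):
  round 0: {{0,1,2,3,4,5}}
  round 1: {{0,5},{1},{2},{3},{4}}
  round 2: {{0},{1},{2},{3},{4},{5}}
stable after 3 split(s): 6 block(s)
3∈{3}, 5∈{5}

Answer: NOT BISIMILAR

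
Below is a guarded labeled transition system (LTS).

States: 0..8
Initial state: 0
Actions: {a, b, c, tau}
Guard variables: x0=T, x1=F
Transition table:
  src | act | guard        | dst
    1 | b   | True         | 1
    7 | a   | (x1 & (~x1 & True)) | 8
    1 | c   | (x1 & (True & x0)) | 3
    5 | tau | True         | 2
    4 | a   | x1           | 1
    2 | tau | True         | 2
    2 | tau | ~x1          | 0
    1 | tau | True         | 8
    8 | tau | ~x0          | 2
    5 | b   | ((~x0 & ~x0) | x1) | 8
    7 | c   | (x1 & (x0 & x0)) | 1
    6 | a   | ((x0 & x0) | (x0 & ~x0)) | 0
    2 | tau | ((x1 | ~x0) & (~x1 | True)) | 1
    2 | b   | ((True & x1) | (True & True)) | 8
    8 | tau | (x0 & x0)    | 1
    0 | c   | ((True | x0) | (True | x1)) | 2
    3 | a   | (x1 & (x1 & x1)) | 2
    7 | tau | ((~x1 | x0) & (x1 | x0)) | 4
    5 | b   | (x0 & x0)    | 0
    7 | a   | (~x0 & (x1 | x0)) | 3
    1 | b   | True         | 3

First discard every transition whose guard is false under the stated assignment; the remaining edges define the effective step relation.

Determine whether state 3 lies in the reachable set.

Answer: REACHABLE

Analysis:
After dropping false guards: 12 live edges.
L0 = {0}
L1 = {2}  cumulative {0,2}
L2 = {8}  cumulative {0,2,8}
L3 = {1}  cumulative {0,1,2,8}
L4 = {3}  cumulative {0,1,2,3,8}
Reach set: {0,1,2,3,8}
trace reaching 3: c·b·tau·b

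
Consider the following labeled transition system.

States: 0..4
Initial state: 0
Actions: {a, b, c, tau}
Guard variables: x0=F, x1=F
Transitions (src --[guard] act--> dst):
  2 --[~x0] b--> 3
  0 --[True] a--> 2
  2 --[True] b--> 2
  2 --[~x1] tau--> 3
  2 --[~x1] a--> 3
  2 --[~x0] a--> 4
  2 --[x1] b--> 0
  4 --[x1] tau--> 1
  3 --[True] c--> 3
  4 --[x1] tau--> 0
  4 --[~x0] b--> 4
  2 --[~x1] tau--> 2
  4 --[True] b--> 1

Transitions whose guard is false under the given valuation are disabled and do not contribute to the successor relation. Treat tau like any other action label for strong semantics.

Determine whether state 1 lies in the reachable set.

Answer: REACHABLE

Working:
After dropping false guards: 10 live edges.
depth 0: {0}
depth 1: {2}  cumulative {0,2}
depth 2: {3,4}  cumulative {0,2,3,4}
depth 3: {1}  cumulative {0,1,2,3,4}
R = {0,1,2,3,4}
trace reaching 1: a·a·b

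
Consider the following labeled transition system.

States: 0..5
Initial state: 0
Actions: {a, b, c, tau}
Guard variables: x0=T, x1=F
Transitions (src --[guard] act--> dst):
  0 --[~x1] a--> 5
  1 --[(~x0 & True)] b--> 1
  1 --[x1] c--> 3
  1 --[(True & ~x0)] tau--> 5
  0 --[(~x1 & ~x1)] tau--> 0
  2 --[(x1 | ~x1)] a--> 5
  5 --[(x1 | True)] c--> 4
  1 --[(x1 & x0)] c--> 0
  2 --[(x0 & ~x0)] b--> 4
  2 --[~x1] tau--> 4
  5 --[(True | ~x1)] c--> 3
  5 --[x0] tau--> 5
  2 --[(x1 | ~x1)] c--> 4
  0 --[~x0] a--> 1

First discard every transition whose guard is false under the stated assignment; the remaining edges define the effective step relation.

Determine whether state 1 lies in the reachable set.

Answer: UNREACHABLE

Trace:
After dropping false guards: 8 live edges.
L0 = {0}
L1 = {5}  now seen {0,5}
L2 = {3,4}  now seen {0,3,4,5}
Reach set: {0,3,4,5}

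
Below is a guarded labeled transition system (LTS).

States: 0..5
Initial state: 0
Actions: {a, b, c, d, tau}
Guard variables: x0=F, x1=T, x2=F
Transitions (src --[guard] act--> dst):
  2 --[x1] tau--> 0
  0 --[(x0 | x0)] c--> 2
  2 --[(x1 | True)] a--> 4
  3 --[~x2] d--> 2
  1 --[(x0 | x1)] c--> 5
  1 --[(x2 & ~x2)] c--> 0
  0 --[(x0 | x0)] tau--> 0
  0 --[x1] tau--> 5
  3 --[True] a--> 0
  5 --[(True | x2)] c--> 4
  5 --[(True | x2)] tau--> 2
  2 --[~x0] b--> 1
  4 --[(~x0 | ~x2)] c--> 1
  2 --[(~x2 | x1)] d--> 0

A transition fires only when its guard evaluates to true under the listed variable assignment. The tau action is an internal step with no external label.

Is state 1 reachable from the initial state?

Answer: REACHABLE

Trace:
After dropping false guards: 11 live edges.
Layer 0: {0}
Layer 1: {5}  cumulative {0,5}
Layer 2: {2,4}  cumulative {0,2,4,5}
Layer 3: {1}  cumulative {0,1,2,4,5}
Reach set: {0,1,2,4,5}
Path to 1: tau·c·c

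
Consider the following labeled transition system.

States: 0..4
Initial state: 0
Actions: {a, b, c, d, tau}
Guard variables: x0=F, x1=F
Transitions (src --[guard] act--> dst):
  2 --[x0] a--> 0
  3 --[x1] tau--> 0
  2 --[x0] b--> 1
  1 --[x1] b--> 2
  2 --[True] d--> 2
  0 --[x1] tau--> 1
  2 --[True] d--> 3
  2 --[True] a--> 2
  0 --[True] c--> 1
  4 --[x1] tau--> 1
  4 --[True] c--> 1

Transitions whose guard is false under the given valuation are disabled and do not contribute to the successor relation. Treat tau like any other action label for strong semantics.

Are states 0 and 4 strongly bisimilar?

Answer: BISIMILAR

Analysis:
Refine partition for ~:
  P[0] = {{0,1,2,3,4}}
  P[1] = {{0,4},{1,3},{2}}
stable after 2 split(s): 3 block(s)
0∈{0,4}, 4∈{0,4}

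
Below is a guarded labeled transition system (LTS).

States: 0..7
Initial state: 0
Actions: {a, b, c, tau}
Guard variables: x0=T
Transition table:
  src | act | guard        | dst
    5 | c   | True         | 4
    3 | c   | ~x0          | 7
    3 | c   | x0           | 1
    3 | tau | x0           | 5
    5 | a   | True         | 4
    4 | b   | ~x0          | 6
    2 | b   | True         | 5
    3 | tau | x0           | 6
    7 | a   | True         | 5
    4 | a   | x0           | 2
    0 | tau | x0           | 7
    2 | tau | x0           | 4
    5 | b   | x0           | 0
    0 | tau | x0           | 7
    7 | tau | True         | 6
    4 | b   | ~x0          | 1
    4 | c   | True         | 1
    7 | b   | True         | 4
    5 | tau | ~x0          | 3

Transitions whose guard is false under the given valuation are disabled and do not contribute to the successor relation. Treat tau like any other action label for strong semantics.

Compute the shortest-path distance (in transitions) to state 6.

Layered search for 6:
  Layer 0: {0}
  Layer 1: {7}
  Layer 2: {4,5,6}
6 enters at depth 2; path tau·tau

Answer: 2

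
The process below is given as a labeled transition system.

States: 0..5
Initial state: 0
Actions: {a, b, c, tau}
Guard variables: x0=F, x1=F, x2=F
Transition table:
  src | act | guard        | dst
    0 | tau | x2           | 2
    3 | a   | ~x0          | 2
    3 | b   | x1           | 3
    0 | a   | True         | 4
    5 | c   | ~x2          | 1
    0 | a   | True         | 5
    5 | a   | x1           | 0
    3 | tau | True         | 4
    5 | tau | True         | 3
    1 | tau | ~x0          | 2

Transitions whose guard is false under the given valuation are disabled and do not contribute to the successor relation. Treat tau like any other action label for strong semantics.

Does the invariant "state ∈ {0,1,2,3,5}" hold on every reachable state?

Answer: INVARIANT VIOLATED at state 4

Analysis:
Allowed set {0,1,2,3,5}
Reachable = {0,1,2,3,4,5}
  0: ✓
  1: ✓
  2: ✓
  3: ✓
  4: VIOLATES
  5: ✓
reach 4 via a — violates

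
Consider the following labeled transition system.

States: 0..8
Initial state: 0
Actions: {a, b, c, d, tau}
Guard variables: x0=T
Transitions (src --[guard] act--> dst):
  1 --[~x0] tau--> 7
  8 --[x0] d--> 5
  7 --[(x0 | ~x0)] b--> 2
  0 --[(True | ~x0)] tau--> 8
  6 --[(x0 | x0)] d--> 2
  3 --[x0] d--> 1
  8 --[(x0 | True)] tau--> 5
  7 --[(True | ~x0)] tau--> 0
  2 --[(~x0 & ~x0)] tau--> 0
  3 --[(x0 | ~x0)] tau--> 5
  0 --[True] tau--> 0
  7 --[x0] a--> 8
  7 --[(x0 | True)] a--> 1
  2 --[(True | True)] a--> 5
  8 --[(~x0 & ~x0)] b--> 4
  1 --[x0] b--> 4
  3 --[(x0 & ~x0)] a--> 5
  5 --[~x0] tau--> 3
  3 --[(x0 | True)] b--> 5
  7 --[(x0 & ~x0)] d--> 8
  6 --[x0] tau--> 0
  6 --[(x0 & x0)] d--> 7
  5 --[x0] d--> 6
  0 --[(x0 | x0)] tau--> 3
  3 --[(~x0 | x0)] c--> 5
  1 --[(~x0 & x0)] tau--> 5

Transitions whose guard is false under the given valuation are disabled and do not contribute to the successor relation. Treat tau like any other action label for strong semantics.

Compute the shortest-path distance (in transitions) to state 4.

Answer: 3

Analysis:
Breadth-first toward 4:
  Layer 0: {0}
  Layer 1: {3,8}
  Layer 2: {1,5}
  Layer 3: {4,6}
first hit 4 at d=3 via tau·d·b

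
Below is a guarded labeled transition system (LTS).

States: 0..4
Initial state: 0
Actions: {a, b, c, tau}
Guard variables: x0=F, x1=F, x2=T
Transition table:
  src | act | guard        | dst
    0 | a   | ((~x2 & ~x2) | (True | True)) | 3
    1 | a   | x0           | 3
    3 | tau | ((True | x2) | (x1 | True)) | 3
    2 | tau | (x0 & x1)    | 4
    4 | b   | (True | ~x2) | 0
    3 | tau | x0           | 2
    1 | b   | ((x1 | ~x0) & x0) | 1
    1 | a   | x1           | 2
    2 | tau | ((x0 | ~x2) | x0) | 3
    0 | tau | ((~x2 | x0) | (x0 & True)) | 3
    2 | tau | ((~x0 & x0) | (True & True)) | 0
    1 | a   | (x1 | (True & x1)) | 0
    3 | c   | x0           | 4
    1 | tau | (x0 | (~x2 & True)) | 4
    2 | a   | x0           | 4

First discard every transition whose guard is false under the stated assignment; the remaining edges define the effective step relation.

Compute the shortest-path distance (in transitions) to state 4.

Breadth-first toward 4:
  L0 = {0}
  L1 = {3}
4 never appears.

Answer: UNREACHABLE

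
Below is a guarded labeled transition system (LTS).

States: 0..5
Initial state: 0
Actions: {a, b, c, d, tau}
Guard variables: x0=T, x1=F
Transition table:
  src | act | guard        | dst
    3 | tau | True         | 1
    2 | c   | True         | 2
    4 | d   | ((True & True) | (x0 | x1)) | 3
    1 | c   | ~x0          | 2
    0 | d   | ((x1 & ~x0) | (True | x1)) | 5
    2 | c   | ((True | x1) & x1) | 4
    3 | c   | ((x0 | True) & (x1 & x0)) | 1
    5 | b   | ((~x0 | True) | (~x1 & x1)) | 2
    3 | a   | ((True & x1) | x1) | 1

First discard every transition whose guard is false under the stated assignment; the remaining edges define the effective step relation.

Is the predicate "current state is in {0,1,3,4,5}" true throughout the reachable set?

Answer: INVARIANT VIOLATED at state 2

Trace:
Safe = {0,1,3,4,5}
Reach set: {0,2,5}
  0: safe
  2: VIOLATES
  5: safe
reach 2 via d·b — violates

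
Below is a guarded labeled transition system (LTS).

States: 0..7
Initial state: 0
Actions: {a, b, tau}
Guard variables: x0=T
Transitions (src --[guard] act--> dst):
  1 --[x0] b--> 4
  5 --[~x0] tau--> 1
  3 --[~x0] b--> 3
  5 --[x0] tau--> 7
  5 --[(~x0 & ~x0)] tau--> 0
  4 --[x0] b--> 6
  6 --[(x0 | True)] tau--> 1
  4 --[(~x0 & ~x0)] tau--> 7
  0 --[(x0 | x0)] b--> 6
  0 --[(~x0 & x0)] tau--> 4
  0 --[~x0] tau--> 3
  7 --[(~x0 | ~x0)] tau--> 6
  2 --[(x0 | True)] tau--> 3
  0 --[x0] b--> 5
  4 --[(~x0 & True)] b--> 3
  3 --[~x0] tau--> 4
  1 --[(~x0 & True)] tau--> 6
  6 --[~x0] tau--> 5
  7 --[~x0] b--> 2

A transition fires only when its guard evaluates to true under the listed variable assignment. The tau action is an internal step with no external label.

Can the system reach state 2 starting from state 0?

After dropping false guards: 7 live edges.
depth 0: {0}
depth 1: {5,6}  now seen {0,5,6}
depth 2: {1,7}  now seen {0,1,5,6,7}
depth 3: {4}  now seen {0,1,4,5,6,7}
R = {0,1,4,5,6,7}

Answer: UNREACHABLE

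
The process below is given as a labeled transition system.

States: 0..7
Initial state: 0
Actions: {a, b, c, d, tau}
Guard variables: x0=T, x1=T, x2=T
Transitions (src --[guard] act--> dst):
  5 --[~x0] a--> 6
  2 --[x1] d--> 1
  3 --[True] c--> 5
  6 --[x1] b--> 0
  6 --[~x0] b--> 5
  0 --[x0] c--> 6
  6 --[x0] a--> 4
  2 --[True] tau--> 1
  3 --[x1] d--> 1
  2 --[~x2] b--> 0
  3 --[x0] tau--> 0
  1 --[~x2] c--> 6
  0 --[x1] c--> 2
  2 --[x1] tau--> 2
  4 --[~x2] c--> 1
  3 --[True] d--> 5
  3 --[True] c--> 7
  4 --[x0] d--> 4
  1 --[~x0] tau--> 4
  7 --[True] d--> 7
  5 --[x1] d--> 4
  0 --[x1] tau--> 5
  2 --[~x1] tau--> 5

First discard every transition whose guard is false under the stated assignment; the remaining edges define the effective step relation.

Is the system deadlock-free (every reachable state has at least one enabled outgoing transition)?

Reachable = {0,1,2,4,5,6}
  0: c→2  c→6  tau→5  [deg 3]
  1: ∅  [STUCK]
  2: d→1  tau→1  tau→2  [deg 3]
  4: d→4  [deg 1]
  5: d→4  [deg 1]
  6: a→4  b→0  [deg 2]
Path to 1: c·d

Answer: DEADLOCK at state 1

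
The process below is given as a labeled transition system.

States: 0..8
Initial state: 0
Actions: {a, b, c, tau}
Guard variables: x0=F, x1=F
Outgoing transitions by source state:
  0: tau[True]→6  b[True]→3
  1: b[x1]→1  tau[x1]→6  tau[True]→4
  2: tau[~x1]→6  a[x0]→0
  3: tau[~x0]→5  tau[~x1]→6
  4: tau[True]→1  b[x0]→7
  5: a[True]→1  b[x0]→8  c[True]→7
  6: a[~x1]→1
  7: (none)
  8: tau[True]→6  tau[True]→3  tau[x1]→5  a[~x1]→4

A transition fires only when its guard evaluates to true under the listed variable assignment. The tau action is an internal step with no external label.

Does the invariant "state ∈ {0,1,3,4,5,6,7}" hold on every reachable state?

Answer: INVARIANT HOLDS

Trace:
Inv-set: {0,1,3,4,5,6,7}
R = {0,1,3,4,5,6,7}
  0: safe
  1: safe
  3: safe
  4: safe
  5: safe
  6: safe
  7: safe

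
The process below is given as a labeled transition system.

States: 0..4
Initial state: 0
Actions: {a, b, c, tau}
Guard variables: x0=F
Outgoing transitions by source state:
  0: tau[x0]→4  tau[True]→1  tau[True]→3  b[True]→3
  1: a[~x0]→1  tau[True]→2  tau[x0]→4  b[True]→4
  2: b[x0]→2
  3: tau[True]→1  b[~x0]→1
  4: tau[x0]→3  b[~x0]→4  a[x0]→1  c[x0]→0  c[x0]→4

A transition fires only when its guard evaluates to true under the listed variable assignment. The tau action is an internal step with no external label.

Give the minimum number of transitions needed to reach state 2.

Answer: 2

Working:
Layered search for 2:
  L0 = {0}
  L1 = {1,3}
  L2 = {2,4}
2 enters at depth 2; path tau·tau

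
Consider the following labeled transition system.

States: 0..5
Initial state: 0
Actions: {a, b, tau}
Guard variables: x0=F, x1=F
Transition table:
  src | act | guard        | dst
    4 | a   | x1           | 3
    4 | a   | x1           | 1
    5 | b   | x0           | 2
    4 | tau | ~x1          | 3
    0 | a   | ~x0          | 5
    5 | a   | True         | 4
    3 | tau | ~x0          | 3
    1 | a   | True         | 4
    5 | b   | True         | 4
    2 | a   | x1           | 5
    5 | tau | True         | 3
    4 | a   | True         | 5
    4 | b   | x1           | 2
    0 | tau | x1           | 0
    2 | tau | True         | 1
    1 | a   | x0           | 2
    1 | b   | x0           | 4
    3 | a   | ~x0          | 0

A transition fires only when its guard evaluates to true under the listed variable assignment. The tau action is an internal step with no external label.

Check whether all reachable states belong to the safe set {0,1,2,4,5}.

Answer: INVARIANT VIOLATED at state 3

Trace:
Inv-set: {0,1,2,4,5}
R = {0,3,4,5}
  0: safe
  3: ✗ unsafe
  4: safe
  5: safe
counterexample path to 3: a·tau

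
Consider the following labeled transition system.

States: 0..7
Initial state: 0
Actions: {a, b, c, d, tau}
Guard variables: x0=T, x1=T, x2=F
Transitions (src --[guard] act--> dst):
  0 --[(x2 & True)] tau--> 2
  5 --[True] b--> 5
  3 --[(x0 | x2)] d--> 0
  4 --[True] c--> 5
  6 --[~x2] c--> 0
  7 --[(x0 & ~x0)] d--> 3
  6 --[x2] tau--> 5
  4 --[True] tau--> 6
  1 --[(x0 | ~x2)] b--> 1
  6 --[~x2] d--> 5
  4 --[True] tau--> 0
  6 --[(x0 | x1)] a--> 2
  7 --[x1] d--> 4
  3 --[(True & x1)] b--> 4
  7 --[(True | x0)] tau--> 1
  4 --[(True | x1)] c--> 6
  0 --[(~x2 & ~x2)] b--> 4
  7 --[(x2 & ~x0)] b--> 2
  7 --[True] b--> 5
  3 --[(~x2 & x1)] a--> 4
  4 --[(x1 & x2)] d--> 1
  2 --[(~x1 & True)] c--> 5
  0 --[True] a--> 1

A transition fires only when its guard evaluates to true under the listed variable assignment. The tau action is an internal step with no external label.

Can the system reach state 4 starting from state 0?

17 transition(s) survive guard evaluation.
L0 = {0}
L1 = {1,4}  now seen {0,1,4}
L2 = {5,6}  now seen {0,1,4,5,6}
L3 = {2}  now seen {0,1,2,4,5,6}
R = {0,1,2,4,5,6}
witness 4: b

Answer: REACHABLE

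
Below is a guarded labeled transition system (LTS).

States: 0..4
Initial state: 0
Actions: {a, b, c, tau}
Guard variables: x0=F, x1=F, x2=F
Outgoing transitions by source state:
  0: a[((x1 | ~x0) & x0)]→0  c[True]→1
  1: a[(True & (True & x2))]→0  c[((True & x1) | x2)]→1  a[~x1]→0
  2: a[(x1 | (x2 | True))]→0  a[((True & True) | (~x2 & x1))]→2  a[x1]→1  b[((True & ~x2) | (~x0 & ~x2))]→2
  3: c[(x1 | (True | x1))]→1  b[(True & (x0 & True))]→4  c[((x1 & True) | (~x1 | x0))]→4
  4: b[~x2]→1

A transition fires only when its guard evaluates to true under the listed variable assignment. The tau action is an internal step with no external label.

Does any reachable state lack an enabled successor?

Answer: DEADLOCK-FREE

Trace:
R = {0,1}
  0: c→1  [deg 1]
  1: a→0  [deg 1]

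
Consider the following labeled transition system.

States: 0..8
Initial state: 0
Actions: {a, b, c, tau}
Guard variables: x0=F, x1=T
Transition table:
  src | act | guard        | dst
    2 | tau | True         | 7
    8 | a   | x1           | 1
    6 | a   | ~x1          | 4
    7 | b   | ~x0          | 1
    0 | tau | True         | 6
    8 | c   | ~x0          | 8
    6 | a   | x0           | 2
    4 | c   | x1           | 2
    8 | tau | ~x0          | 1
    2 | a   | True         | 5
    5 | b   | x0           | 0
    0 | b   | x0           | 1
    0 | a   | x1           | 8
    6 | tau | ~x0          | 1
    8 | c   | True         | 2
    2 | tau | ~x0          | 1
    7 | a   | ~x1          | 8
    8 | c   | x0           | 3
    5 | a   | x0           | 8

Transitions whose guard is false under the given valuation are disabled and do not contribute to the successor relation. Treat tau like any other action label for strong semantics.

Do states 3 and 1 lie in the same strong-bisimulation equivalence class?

Compute ~ classes (split until stable):
  round 0: {{0,1,2,3,4,5,6,7,8}}
  round 1: {{0,2},{1,3,5},{4},{6},{7},{8}}
  round 2: {{0},{1,3,5},{2},{4},{6},{7},{8}}
stable after 3 split(s): 7 block(s)
class of 3: {1,3,5}; class of 1: {1,3,5}

Answer: BISIMILAR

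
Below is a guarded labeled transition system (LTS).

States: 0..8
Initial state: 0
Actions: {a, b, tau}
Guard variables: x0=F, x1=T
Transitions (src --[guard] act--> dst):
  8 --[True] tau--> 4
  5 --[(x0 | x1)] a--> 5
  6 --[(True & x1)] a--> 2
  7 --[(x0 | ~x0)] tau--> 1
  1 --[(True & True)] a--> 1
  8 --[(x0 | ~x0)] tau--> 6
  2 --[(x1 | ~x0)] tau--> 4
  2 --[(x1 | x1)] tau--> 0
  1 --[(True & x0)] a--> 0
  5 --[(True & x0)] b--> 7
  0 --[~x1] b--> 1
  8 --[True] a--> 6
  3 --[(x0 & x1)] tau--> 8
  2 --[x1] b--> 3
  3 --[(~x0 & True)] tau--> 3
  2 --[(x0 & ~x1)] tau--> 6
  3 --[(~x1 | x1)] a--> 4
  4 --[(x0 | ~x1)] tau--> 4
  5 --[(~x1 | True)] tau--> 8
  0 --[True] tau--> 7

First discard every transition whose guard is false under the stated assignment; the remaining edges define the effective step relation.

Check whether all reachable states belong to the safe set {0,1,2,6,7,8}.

Answer: INVARIANT HOLDS

Analysis:
Safe = {0,1,2,6,7,8}
Reachable = {0,1,7}
  0: ✓
  1: ✓
  7: ✓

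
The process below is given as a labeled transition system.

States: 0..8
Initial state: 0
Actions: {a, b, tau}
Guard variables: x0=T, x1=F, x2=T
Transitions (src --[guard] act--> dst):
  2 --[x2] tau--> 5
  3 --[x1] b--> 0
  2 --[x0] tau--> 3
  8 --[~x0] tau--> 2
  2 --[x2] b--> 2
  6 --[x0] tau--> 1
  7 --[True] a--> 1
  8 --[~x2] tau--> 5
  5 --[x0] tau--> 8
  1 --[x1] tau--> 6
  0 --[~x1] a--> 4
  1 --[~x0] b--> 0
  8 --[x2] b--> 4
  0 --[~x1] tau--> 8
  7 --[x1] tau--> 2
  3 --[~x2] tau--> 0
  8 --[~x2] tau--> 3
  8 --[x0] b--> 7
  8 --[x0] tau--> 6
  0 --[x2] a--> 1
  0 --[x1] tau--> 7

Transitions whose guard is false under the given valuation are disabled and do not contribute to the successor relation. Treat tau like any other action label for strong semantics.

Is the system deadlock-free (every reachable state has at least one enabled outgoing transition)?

Answer: DEADLOCK at state 1

Analysis:
Reachable = {0,1,4,6,7,8}
  0: a→1  a→4  tau→8  [deg 3]
  1: ∅  [no exit]
  4: ∅  [no exit]
  6: tau→1  [deg 1]
  7: a→1  [deg 1]
  8: b→4  b→7  tau→6  [deg 3]
Path to 1: a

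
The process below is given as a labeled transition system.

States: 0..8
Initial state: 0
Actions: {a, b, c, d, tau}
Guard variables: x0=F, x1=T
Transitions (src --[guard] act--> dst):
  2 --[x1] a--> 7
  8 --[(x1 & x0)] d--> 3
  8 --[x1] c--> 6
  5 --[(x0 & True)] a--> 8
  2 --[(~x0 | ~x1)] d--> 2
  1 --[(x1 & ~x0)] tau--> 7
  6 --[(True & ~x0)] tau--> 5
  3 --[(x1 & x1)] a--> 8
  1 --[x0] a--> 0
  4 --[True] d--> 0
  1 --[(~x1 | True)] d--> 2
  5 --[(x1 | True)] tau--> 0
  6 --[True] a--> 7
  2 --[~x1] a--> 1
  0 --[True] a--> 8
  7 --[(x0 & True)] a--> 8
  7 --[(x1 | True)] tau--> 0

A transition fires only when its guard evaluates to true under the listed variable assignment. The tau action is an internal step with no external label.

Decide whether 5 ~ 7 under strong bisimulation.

Refine partition for ~:
  P[0] = {{0,1,2,3,4,5,6,7,8}}
  P[1] = {{0,3},{1},{2},{4},{5,7},{6},{8}}
stable after 2 split(s): 7 block(s)
[5]={5,7}  [7]={5,7}

Answer: BISIMILAR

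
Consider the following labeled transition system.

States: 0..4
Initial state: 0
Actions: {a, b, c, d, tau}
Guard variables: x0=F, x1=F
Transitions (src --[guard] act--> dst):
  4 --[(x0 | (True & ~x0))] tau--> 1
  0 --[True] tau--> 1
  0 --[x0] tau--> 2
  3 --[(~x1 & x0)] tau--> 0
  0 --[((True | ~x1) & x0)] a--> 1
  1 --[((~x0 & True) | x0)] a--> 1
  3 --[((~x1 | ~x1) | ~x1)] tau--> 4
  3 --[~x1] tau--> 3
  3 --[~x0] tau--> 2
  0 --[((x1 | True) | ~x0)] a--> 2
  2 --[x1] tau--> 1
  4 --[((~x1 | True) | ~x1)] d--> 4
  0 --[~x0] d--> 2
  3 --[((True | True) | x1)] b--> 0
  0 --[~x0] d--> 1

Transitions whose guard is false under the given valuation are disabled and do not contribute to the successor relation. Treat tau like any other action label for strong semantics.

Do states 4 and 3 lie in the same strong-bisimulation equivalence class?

Answer: NOT BISIMILAR

Analysis:
Refine partition for ~:
  P[0] = {{0,1,2,3,4}}
  P[1] = {{0},{1},{2},{3},{4}}
Fixed point at round 2; 5 class(es).
4∈{4}, 3∈{3}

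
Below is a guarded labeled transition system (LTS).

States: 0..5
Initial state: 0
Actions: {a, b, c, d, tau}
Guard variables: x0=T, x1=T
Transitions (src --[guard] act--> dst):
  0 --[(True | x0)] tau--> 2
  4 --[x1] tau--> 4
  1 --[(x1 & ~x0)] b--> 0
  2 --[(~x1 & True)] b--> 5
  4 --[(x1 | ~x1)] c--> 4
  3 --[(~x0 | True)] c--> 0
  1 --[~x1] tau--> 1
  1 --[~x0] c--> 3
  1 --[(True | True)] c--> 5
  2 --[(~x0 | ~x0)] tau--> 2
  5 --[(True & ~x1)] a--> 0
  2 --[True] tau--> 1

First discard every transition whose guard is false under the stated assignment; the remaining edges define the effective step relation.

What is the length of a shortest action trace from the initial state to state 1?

Layered search for 1:
  depth 0: {0}
  depth 1: {2}
  depth 2: {1}
1 enters at depth 2; path tau·tau

Answer: 2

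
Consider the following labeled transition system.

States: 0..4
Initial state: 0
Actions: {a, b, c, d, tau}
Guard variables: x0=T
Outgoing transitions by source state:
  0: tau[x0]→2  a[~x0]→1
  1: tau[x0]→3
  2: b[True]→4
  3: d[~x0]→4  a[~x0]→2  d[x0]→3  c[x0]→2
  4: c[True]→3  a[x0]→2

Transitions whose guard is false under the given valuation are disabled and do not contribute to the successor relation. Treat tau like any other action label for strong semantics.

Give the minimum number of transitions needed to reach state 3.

BFS to 3:
  L0 = {0}
  L1 = {2}
  L2 = {4}
  L3 = {3}
3 enters at depth 3; path tau·b·c

Answer: 3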